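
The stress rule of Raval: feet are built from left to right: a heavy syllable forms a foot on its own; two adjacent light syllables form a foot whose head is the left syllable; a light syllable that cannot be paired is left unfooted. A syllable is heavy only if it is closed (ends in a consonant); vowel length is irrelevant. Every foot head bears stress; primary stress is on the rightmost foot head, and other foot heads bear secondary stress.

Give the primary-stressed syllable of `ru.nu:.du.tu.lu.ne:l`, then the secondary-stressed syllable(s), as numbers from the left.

Weights: 1 ru L, 2 nu: L, 3 du L, 4 tu L, 5 lu L, 6 ne:l H.
Parse left to right (heavy = foot alone; LL = one foot; stranded L unfooted): (ˈru.nu:) (ˈdu.tu) lu (ˈne:l).
Foot heads: 1, 3, 6.
Primary stress on the rightmost head = syllable 6.
Secondary stress on 1, 3: ˌru.nu:.ˌdu.tu.lu.ˈne:l.

primary 6, secondary 1, 3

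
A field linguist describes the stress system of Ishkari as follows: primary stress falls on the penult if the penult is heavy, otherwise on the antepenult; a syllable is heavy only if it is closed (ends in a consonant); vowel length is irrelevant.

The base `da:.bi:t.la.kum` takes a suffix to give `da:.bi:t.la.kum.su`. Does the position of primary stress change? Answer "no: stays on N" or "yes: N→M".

Base `da:.bi:t.la.kum` (4 syllables):
  Weights: 2 bi:t H, 3 la L, 4 kum H.
  The penult (syllable 3, la) is light, so stress falls on the antepenult (syllable 2, bi:t).
  → primary stress on syllable 2.
Suffixed `da:.bi:t.la.kum.su` (5 syllables):
  Weights: 3 la L, 4 kum H, 5 su L.
  The penult (syllable 4, kum) is heavy, so it takes stress.
  → primary stress on syllable 4.

yes: 2→4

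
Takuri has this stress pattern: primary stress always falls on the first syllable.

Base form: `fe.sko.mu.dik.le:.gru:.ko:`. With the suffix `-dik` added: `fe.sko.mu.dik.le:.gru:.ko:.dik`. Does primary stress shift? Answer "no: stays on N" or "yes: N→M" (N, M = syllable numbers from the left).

no: stays on 1

Base `fe.sko.mu.dik.le:.gru:.ko:` (7 syllables):
  The word has 7 syllables; the first syllable is syllable 1 (fe).
  → primary stress on syllable 1.
Suffixed `fe.sko.mu.dik.le:.gru:.ko:.dik` (8 syllables):
  The word has 8 syllables; the first syllable is syllable 1 (fe).
  → primary stress on syllable 1.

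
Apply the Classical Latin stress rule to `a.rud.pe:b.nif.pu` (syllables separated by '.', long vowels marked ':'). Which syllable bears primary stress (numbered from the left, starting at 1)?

Classical Latin: stress the penult if heavy (long vowel or closed), else the antepenult.
Weights: 3 pe:b H, 4 nif H, 5 pu L.
The penult (syllable 4, nif) is heavy, so it takes stress.
Stress on syllable 4: a.rud.pe:b.ˈnif.pu.

4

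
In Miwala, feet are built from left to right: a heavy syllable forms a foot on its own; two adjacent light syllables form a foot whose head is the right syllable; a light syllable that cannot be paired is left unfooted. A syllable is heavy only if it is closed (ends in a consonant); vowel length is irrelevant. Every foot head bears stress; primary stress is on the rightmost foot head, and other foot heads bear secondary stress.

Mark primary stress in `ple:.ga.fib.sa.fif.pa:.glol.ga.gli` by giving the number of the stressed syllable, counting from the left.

Weights: 1 ple: L, 2 ga L, 3 fib H, 4 sa L, 5 fif H, 6 pa: L, 7 glol H, 8 ga L, 9 gli L.
Parse left to right (heavy = foot alone; LL = one foot; stranded L unfooted): (ple:.ˈga) (ˈfib) sa (ˈfif) pa: (ˈglol) (ga.ˈgli).
Foot heads: 2, 3, 5, 7, 9.
Primary stress on the rightmost head = syllable 9.
Primary stress: syllable 9 → ple:.ga.fib.sa.fif.pa:.glol.ga.ˈgli.

9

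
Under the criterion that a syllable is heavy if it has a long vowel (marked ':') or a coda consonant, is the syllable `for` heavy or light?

`for`: short vowel, closed (coda /r/). Closed → heavy.

heavy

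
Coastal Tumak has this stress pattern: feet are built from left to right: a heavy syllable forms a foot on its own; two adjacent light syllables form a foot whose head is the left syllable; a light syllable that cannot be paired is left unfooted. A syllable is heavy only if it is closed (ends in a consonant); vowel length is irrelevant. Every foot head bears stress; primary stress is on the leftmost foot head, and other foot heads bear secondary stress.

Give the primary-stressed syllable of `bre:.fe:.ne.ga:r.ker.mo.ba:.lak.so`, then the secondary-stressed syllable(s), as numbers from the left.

primary 1, secondary 4, 5, 6, 8

Weights: 1 bre: L, 2 fe: L, 3 ne L, 4 ga:r H, 5 ker H, 6 mo L, 7 ba: L, 8 lak H, 9 so L.
Parse left to right (heavy = foot alone; LL = one foot; stranded L unfooted): (ˈbre:.fe:) ne (ˈga:r) (ˈker) (ˈmo.ba:) (ˈlak) so.
Foot heads: 1, 4, 5, 6, 8.
Primary stress on the leftmost head = syllable 1.
Secondary stress on 4, 5, 6, 8: ˈbre:.fe:.ne.ˌga:r.ˌker.ˌmo.ba:.ˌlak.so.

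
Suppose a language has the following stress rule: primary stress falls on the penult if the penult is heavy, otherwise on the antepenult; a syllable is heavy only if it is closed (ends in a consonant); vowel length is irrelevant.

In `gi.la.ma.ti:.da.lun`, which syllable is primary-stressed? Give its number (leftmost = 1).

4

Weights: 4 ti: L, 5 da L, 6 lun H.
The penult (syllable 5, da) is light, so stress falls on the antepenult (syllable 4, ti:).
Primary stress: syllable 4 → gi.la.ma.ˈti:.da.lun.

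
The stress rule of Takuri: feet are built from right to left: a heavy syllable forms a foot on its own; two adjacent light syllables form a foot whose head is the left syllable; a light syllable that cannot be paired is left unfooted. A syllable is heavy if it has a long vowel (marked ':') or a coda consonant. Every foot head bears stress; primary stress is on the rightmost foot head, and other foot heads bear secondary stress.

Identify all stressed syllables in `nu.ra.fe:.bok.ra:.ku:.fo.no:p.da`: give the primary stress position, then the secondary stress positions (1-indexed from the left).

primary 8, secondary 1, 3, 4, 5, 6

Weights: 1 nu L, 2 ra L, 3 fe: H, 4 bok H, 5 ra: H, 6 ku: H, 7 fo L, 8 no:p H, 9 da L.
Parse right to left (heavy = foot alone; LL = one foot; stranded L unfooted): (ˈnu.ra) (ˈfe:) (ˈbok) (ˈra:) (ˈku:) fo (ˈno:p) da.
Foot heads: 1, 3, 4, 5, 6, 8.
Primary stress on the rightmost head = syllable 8.
Secondary stress on 1, 3, 4, 5, 6: ˌnu.ra.ˌfe:.ˌbok.ˌra:.ˌku:.fo.ˈno:p.da.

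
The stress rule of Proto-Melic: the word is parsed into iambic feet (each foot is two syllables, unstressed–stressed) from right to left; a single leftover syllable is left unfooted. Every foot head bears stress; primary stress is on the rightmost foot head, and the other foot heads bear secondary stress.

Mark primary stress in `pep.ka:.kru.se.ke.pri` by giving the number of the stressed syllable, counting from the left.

6

Parse right to left into iambic (σˈσ) feet: (pep.ˈka:) (kru.ˈse) (ke.ˈpri).
Foot heads (stressed positions): 2, 4, 6.
End Rule Rightmost: primary stress on the rightmost head = syllable 6.
Primary stress: syllable 6 → pep.ka:.kru.se.ke.ˈpri.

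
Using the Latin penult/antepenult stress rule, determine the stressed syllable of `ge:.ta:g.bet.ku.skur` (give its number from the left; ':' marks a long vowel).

Classical Latin: stress the penult if heavy (long vowel or closed), else the antepenult.
Weights: 3 bet H, 4 ku L, 5 skur H.
The penult (syllable 4, ku) is light, so stress falls on the antepenult (syllable 3, bet).
Stress on syllable 3: ge:.ta:g.ˈbet.ku.skur.

3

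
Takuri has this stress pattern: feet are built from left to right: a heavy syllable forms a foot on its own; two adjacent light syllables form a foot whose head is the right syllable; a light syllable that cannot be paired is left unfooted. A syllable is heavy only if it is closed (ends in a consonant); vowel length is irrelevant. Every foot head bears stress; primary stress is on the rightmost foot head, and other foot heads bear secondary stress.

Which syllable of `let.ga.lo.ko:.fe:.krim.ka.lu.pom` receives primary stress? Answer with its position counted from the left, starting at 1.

9

Weights: 1 let H, 2 ga L, 3 lo L, 4 ko: L, 5 fe: L, 6 krim H, 7 ka L, 8 lu L, 9 pom H.
Parse left to right (heavy = foot alone; LL = one foot; stranded L unfooted): (ˈlet) (ga.ˈlo) (ko:.ˈfe:) (ˈkrim) (ka.ˈlu) (ˈpom).
Foot heads: 1, 3, 5, 6, 8, 9.
Primary stress on the rightmost head = syllable 9.
Primary stress: syllable 9 → let.ga.lo.ko:.fe:.krim.ka.lu.ˈpom.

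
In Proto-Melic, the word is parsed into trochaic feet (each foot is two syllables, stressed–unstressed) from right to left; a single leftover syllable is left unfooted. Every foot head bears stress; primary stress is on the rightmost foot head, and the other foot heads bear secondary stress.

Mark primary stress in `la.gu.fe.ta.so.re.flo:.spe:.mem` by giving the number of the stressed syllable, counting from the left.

8

Parse right to left into trochaic (ˈσσ) feet: la (ˈgu.fe) (ˈta.so) (ˈre.flo:) (ˈspe:.mem). Syllable 1 is left unfooted.
Foot heads (stressed positions): 2, 4, 6, 8.
End Rule Rightmost: primary stress on the rightmost head = syllable 8.
Primary stress: syllable 8 → la.gu.fe.ta.so.re.flo:.ˈspe:.mem.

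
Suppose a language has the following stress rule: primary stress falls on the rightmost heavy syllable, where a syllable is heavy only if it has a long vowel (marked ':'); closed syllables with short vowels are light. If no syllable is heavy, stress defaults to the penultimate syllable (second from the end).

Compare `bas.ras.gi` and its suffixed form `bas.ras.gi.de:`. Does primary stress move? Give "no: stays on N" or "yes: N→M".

Base `bas.ras.gi` (3 syllables):
  Weights: 1 bas L, 2 ras L, 3 gi L.
  No heavy syllable in the domain; default to the penultimate syllable (second from the end) = syllable 2.
  → primary stress on syllable 2.
Suffixed `bas.ras.gi.de:` (4 syllables):
  Weights: 1 bas L, 2 ras L, 3 gi L, 4 de: H.
  Heavy syllables in the domain: 4. The rightmost is syllable 4 (de:).
  → primary stress on syllable 4.

yes: 2→4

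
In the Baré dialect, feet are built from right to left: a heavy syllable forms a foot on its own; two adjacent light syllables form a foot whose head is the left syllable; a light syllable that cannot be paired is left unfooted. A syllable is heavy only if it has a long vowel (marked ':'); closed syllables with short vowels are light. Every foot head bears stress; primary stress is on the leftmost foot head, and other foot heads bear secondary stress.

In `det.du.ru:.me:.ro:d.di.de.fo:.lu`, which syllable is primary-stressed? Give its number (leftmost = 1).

1

Weights: 1 det L, 2 du L, 3 ru: H, 4 me: H, 5 ro:d H, 6 di L, 7 de L, 8 fo: H, 9 lu L.
Parse right to left (heavy = foot alone; LL = one foot; stranded L unfooted): (ˈdet.du) (ˈru:) (ˈme:) (ˈro:d) (ˈdi.de) (ˈfo:) lu.
Foot heads: 1, 3, 4, 5, 6, 8.
Primary stress on the leftmost head = syllable 1.
Primary stress: syllable 1 → ˈdet.du.ru:.me:.ro:d.di.de.fo:.lu.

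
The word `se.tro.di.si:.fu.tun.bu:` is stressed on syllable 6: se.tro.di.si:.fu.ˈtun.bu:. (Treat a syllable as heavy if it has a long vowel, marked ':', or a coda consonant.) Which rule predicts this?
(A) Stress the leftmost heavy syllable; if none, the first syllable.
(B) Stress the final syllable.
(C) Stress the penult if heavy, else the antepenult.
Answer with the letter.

Rule A → syllable 4 (observed: 6).
Rule B → syllable 7 (observed: 6).
Rule C → syllable 6 ✓.

C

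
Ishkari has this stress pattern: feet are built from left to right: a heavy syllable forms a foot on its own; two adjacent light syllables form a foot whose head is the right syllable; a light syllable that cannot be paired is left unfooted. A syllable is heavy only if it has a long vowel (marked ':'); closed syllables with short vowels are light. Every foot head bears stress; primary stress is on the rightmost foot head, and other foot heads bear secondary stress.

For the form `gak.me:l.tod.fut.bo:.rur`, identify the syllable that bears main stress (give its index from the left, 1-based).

Weights: 1 gak L, 2 me:l H, 3 tod L, 4 fut L, 5 bo: H, 6 rur L.
Parse left to right (heavy = foot alone; LL = one foot; stranded L unfooted): gak (ˈme:l) (tod.ˈfut) (ˈbo:) rur.
Foot heads: 2, 4, 5.
Primary stress on the rightmost head = syllable 5.
Primary stress: syllable 5 → gak.me:l.tod.fut.ˈbo:.rur.

5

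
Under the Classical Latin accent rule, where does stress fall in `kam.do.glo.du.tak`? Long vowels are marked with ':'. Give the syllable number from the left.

Classical Latin: stress the penult if heavy (long vowel or closed), else the antepenult.
Weights: 3 glo L, 4 du L, 5 tak H.
The penult (syllable 4, du) is light, so stress falls on the antepenult (syllable 3, glo).
Stress on syllable 3: kam.do.ˈglo.du.tak.

3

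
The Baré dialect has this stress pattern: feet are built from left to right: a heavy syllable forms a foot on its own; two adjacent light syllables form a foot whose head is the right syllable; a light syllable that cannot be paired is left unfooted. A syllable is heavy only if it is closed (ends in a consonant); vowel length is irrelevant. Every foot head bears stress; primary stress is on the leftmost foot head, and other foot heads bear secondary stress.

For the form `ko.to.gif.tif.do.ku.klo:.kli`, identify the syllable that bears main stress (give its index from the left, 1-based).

2

Weights: 1 ko L, 2 to L, 3 gif H, 4 tif H, 5 do L, 6 ku L, 7 klo: L, 8 kli L.
Parse left to right (heavy = foot alone; LL = one foot; stranded L unfooted): (ko.ˈto) (ˈgif) (ˈtif) (do.ˈku) (klo:.ˈkli).
Foot heads: 2, 3, 4, 6, 8.
Primary stress on the leftmost head = syllable 2.
Primary stress: syllable 2 → ko.ˈto.gif.tif.do.ku.klo:.kli.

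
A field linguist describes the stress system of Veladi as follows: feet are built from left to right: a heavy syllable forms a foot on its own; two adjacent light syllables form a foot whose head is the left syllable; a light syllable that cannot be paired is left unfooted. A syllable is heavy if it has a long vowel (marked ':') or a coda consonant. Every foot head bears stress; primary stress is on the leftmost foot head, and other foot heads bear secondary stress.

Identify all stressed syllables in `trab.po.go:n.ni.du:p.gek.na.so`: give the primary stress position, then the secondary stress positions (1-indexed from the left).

Weights: 1 trab H, 2 po L, 3 go:n H, 4 ni L, 5 du:p H, 6 gek H, 7 na L, 8 so L.
Parse left to right (heavy = foot alone; LL = one foot; stranded L unfooted): (ˈtrab) po (ˈgo:n) ni (ˈdu:p) (ˈgek) (ˈna.so).
Foot heads: 1, 3, 5, 6, 7.
Primary stress on the leftmost head = syllable 1.
Secondary stress on 3, 5, 6, 7: ˈtrab.po.ˌgo:n.ni.ˌdu:p.ˌgek.ˌna.so.

primary 1, secondary 3, 5, 6, 7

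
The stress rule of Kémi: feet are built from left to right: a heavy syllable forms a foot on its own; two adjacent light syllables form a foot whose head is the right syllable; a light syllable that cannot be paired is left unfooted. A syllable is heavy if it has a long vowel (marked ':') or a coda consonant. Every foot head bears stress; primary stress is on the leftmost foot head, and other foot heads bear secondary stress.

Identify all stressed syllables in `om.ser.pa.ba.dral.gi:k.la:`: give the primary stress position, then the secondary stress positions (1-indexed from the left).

Weights: 1 om H, 2 ser H, 3 pa L, 4 ba L, 5 dral H, 6 gi:k H, 7 la: H.
Parse left to right (heavy = foot alone; LL = one foot; stranded L unfooted): (ˈom) (ˈser) (pa.ˈba) (ˈdral) (ˈgi:k) (ˈla:).
Foot heads: 1, 2, 4, 5, 6, 7.
Primary stress on the leftmost head = syllable 1.
Secondary stress on 2, 4, 5, 6, 7: ˈom.ˌser.pa.ˌba.ˌdral.ˌgi:k.ˌla:.

primary 1, secondary 2, 4, 5, 6, 7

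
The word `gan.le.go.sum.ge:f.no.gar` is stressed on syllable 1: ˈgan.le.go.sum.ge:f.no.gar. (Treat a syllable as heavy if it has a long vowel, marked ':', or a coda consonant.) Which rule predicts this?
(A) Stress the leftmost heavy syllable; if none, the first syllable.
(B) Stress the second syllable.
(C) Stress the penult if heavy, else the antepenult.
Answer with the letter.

Rule A → syllable 1 ✓.
Rule B → syllable 2 (observed: 1).
Rule C → syllable 5 (observed: 1).

A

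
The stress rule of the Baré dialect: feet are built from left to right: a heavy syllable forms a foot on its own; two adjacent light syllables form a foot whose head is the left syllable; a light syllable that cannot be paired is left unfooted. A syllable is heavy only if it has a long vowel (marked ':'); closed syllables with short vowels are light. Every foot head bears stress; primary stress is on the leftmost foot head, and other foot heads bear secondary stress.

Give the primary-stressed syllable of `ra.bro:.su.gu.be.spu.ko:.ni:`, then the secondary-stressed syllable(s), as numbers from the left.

primary 2, secondary 3, 5, 7, 8

Weights: 1 ra L, 2 bro: H, 3 su L, 4 gu L, 5 be L, 6 spu L, 7 ko: H, 8 ni: H.
Parse left to right (heavy = foot alone; LL = one foot; stranded L unfooted): ra (ˈbro:) (ˈsu.gu) (ˈbe.spu) (ˈko:) (ˈni:).
Foot heads: 2, 3, 5, 7, 8.
Primary stress on the leftmost head = syllable 2.
Secondary stress on 3, 5, 7, 8: ra.ˈbro:.ˌsu.gu.ˌbe.spu.ˌko:.ˌni:.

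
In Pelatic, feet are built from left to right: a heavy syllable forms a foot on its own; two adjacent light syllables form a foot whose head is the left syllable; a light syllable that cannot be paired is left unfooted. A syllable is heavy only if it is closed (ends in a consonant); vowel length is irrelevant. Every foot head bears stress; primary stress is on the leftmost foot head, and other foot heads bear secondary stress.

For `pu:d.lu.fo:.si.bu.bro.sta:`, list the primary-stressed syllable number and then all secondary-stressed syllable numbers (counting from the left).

Weights: 1 pu:d H, 2 lu L, 3 fo: L, 4 si L, 5 bu L, 6 bro L, 7 sta: L.
Parse left to right (heavy = foot alone; LL = one foot; stranded L unfooted): (ˈpu:d) (ˈlu.fo:) (ˈsi.bu) (ˈbro.sta:).
Foot heads: 1, 2, 4, 6.
Primary stress on the leftmost head = syllable 1.
Secondary stress on 2, 4, 6: ˈpu:d.ˌlu.fo:.ˌsi.bu.ˌbro.sta:.

primary 1, secondary 2, 4, 6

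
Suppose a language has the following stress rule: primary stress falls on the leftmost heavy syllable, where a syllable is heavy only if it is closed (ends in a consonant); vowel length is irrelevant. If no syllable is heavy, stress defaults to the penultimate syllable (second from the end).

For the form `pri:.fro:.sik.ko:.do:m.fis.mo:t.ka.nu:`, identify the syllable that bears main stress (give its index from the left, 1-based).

3

Weights: 1 pri: L, 2 fro: L, 3 sik H, 4 ko: L, 5 do:m H, 6 fis H, 7 mo:t H, 8 ka L, 9 nu: L.
Heavy syllables in the domain: 3, 5, 6, 7. The leftmost is syllable 3 (sik).
Primary stress: syllable 3 → pri:.fro:.ˈsik.ko:.do:m.fis.mo:t.ka.nu:.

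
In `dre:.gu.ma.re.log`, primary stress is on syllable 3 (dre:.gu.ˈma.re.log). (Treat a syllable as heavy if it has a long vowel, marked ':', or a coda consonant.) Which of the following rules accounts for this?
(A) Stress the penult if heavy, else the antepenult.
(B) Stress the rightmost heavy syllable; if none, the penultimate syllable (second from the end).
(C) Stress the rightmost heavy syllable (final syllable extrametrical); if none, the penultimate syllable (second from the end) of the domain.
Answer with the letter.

A

Rule A → syllable 3 ✓.
Rule B → syllable 5 (observed: 3).
Rule C → syllable 1 (observed: 3).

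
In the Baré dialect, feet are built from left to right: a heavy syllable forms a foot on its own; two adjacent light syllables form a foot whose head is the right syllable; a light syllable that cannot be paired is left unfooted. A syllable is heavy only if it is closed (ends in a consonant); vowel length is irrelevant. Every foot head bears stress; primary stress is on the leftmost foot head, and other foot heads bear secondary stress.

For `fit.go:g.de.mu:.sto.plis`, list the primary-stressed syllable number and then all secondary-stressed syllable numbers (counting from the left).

Weights: 1 fit H, 2 go:g H, 3 de L, 4 mu: L, 5 sto L, 6 plis H.
Parse left to right (heavy = foot alone; LL = one foot; stranded L unfooted): (ˈfit) (ˈgo:g) (de.ˈmu:) sto (ˈplis).
Foot heads: 1, 2, 4, 6.
Primary stress on the leftmost head = syllable 1.
Secondary stress on 2, 4, 6: ˈfit.ˌgo:g.de.ˌmu:.sto.ˌplis.

primary 1, secondary 2, 4, 6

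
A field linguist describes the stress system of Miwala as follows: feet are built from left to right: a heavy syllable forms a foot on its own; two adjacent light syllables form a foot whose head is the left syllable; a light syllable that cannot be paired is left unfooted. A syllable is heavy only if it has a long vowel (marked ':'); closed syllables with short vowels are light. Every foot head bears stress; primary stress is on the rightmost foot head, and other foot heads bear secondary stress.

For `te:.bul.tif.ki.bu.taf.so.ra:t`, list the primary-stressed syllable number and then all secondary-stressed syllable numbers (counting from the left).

Weights: 1 te: H, 2 bul L, 3 tif L, 4 ki L, 5 bu L, 6 taf L, 7 so L, 8 ra:t H.
Parse left to right (heavy = foot alone; LL = one foot; stranded L unfooted): (ˈte:) (ˈbul.tif) (ˈki.bu) (ˈtaf.so) (ˈra:t).
Foot heads: 1, 2, 4, 6, 8.
Primary stress on the rightmost head = syllable 8.
Secondary stress on 1, 2, 4, 6: ˌte:.ˌbul.tif.ˌki.bu.ˌtaf.so.ˈra:t.

primary 8, secondary 1, 2, 4, 6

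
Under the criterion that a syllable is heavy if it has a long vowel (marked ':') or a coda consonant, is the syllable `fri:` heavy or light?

heavy

`fri:`: long vowel, open (no coda). Long vowel → heavy.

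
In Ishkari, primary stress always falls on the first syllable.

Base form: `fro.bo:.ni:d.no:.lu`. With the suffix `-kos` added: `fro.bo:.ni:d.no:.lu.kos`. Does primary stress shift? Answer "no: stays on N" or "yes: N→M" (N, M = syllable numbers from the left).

Base `fro.bo:.ni:d.no:.lu` (5 syllables):
  The word has 5 syllables; the first syllable is syllable 1 (fro).
  → primary stress on syllable 1.
Suffixed `fro.bo:.ni:d.no:.lu.kos` (6 syllables):
  The word has 6 syllables; the first syllable is syllable 1 (fro).
  → primary stress on syllable 1.

no: stays on 1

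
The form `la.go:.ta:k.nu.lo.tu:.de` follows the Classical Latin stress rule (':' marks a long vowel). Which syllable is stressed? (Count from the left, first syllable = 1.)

Classical Latin: stress the penult if heavy (long vowel or closed), else the antepenult.
Weights: 5 lo L, 6 tu: H, 7 de L.
The penult (syllable 6, tu:) is heavy, so it takes stress.
Stress on syllable 6: la.go:.ta:k.nu.lo.ˈtu:.de.

6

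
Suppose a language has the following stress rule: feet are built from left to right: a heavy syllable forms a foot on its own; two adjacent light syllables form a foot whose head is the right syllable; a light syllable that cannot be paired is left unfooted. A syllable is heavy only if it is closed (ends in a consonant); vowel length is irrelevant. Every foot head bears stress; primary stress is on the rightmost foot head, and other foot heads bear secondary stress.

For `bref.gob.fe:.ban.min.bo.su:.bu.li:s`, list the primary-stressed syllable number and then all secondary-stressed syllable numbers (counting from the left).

Weights: 1 bref H, 2 gob H, 3 fe: L, 4 ban H, 5 min H, 6 bo L, 7 su: L, 8 bu L, 9 li:s H.
Parse left to right (heavy = foot alone; LL = one foot; stranded L unfooted): (ˈbref) (ˈgob) fe: (ˈban) (ˈmin) (bo.ˈsu:) bu (ˈli:s).
Foot heads: 1, 2, 4, 5, 7, 9.
Primary stress on the rightmost head = syllable 9.
Secondary stress on 1, 2, 4, 5, 7: ˌbref.ˌgob.fe:.ˌban.ˌmin.bo.ˌsu:.bu.ˈli:s.

primary 9, secondary 1, 2, 4, 5, 7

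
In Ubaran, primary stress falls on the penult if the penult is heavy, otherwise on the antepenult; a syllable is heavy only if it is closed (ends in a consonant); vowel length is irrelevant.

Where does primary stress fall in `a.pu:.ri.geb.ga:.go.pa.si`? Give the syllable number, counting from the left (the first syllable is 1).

Weights: 6 go L, 7 pa L, 8 si L.
The penult (syllable 7, pa) is light, so stress falls on the antepenult (syllable 6, go).
Primary stress: syllable 6 → a.pu:.ri.geb.ga:.ˈgo.pa.si.

6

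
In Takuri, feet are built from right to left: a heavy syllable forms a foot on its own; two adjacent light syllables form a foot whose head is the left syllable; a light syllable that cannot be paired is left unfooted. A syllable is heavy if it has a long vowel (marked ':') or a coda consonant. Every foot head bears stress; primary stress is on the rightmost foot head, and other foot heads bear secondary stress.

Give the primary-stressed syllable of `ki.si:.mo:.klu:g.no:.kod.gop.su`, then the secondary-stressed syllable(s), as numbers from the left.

Weights: 1 ki L, 2 si: H, 3 mo: H, 4 klu:g H, 5 no: H, 6 kod H, 7 gop H, 8 su L.
Parse right to left (heavy = foot alone; LL = one foot; stranded L unfooted): ki (ˈsi:) (ˈmo:) (ˈklu:g) (ˈno:) (ˈkod) (ˈgop) su.
Foot heads: 2, 3, 4, 5, 6, 7.
Primary stress on the rightmost head = syllable 7.
Secondary stress on 2, 3, 4, 5, 6: ki.ˌsi:.ˌmo:.ˌklu:g.ˌno:.ˌkod.ˈgop.su.

primary 7, secondary 2, 3, 4, 5, 6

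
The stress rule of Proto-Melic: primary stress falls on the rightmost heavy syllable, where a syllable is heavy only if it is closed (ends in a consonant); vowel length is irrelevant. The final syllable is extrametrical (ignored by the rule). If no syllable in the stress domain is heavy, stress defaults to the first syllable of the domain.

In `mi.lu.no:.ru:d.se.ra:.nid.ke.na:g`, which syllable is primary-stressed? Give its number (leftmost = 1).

7

The final syllable (9, na:g) is extrametrical; the stress domain is syllables 1–8.
Weights: 1 mi L, 2 lu L, 3 no: L, 4 ru:d H, 5 se L, 6 ra: L, 7 nid H, 8 ke L.
Heavy syllables in the domain: 4, 7. The rightmost is syllable 7 (nid).
Primary stress: syllable 7 → mi.lu.no:.ru:d.se.ra:.ˈnid.ke.na:g.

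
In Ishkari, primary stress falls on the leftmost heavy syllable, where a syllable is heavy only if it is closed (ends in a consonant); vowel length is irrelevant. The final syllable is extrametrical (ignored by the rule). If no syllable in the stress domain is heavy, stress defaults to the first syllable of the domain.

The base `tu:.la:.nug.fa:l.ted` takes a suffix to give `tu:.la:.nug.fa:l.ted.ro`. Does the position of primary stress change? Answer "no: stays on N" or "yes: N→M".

Base `tu:.la:.nug.fa:l.ted` (5 syllables):
  The final syllable (5, ted) is extrametrical; the stress domain is syllables 1–4.
  Weights: 1 tu: L, 2 la: L, 3 nug H, 4 fa:l H.
  Heavy syllables in the domain: 3, 4. The leftmost is syllable 3 (nug).
  → primary stress on syllable 3.
Suffixed `tu:.la:.nug.fa:l.ted.ro` (6 syllables):
  The final syllable (6, ro) is extrametrical; the stress domain is syllables 1–5.
  Weights: 1 tu: L, 2 la: L, 3 nug H, 4 fa:l H, 5 ted H.
  Heavy syllables in the domain: 3, 4, 5. The leftmost is syllable 3 (nug).
  → primary stress on syllable 3.

no: stays on 3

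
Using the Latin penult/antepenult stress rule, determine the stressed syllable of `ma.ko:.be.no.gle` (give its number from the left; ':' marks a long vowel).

Classical Latin: stress the penult if heavy (long vowel or closed), else the antepenult.
Weights: 3 be L, 4 no L, 5 gle L.
The penult (syllable 4, no) is light, so stress falls on the antepenult (syllable 3, be).
Stress on syllable 3: ma.ko:.ˈbe.no.gle.

3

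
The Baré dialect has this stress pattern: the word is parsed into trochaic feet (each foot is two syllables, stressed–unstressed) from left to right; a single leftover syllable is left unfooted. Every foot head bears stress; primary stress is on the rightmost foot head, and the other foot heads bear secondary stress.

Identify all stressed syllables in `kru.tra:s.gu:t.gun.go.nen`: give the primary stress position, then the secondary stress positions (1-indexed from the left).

primary 5, secondary 1, 3

Parse left to right into trochaic (ˈσσ) feet: (ˈkru.tra:s) (ˈgu:t.gun) (ˈgo.nen).
Foot heads (stressed positions): 1, 3, 5.
End Rule Rightmost: primary stress on the rightmost head = syllable 5.
Secondary stress on 1, 3: ˌkru.tra:s.ˌgu:t.gun.ˈgo.nen.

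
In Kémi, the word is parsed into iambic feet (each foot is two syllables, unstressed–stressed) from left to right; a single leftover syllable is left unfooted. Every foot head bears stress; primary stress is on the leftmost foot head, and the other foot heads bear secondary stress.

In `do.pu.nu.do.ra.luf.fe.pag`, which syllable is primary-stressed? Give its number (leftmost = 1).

Parse left to right into iambic (σˈσ) feet: (do.ˈpu) (nu.ˈdo) (ra.ˈluf) (fe.ˈpag).
Foot heads (stressed positions): 2, 4, 6, 8.
End Rule Leftmost: primary stress on the leftmost head = syllable 2.
Primary stress: syllable 2 → do.ˈpu.nu.do.ra.luf.fe.pag.

2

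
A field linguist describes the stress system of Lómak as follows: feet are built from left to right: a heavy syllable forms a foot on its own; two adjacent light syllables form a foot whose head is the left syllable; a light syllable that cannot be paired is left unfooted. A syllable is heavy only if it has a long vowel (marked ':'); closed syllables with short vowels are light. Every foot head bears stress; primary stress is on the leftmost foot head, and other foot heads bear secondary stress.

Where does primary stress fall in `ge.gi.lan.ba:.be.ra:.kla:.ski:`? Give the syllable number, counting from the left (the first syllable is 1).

1

Weights: 1 ge L, 2 gi L, 3 lan L, 4 ba: H, 5 be L, 6 ra: H, 7 kla: H, 8 ski: H.
Parse left to right (heavy = foot alone; LL = one foot; stranded L unfooted): (ˈge.gi) lan (ˈba:) be (ˈra:) (ˈkla:) (ˈski:).
Foot heads: 1, 4, 6, 7, 8.
Primary stress on the leftmost head = syllable 1.
Primary stress: syllable 1 → ˈge.gi.lan.ba:.be.ra:.kla:.ski:.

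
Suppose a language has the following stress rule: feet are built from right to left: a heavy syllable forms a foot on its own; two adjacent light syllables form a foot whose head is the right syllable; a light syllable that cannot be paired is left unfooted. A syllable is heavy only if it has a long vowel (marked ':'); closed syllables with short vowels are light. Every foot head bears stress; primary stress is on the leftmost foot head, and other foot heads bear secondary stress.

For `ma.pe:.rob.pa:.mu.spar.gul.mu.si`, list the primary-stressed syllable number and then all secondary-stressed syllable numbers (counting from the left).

Weights: 1 ma L, 2 pe: H, 3 rob L, 4 pa: H, 5 mu L, 6 spar L, 7 gul L, 8 mu L, 9 si L.
Parse right to left (heavy = foot alone; LL = one foot; stranded L unfooted): ma (ˈpe:) rob (ˈpa:) mu (spar.ˈgul) (mu.ˈsi).
Foot heads: 2, 4, 7, 9.
Primary stress on the leftmost head = syllable 2.
Secondary stress on 4, 7, 9: ma.ˈpe:.rob.ˌpa:.mu.spar.ˌgul.mu.ˌsi.

primary 2, secondary 4, 7, 9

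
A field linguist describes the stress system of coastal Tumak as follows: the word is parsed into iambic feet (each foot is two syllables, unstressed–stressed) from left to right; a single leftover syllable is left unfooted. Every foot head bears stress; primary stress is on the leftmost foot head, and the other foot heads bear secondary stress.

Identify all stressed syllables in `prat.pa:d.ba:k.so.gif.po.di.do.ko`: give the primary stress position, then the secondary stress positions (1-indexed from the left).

Parse left to right into iambic (σˈσ) feet: (prat.ˈpa:d) (ba:k.ˈso) (gif.ˈpo) (di.ˈdo) ko. Syllable 9 is left unfooted.
Foot heads (stressed positions): 2, 4, 6, 8.
End Rule Leftmost: primary stress on the leftmost head = syllable 2.
Secondary stress on 4, 6, 8: prat.ˈpa:d.ba:k.ˌso.gif.ˌpo.di.ˌdo.ko.

primary 2, secondary 4, 6, 8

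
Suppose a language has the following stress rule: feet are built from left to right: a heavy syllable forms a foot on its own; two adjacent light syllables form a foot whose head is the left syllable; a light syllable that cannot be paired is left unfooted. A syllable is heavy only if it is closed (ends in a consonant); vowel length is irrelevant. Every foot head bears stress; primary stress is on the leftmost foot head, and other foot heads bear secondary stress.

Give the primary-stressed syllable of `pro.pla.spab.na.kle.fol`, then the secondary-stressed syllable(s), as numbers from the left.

Weights: 1 pro L, 2 pla L, 3 spab H, 4 na L, 5 kle L, 6 fol H.
Parse left to right (heavy = foot alone; LL = one foot; stranded L unfooted): (ˈpro.pla) (ˈspab) (ˈna.kle) (ˈfol).
Foot heads: 1, 3, 4, 6.
Primary stress on the leftmost head = syllable 1.
Secondary stress on 3, 4, 6: ˈpro.pla.ˌspab.ˌna.kle.ˌfol.

primary 1, secondary 3, 4, 6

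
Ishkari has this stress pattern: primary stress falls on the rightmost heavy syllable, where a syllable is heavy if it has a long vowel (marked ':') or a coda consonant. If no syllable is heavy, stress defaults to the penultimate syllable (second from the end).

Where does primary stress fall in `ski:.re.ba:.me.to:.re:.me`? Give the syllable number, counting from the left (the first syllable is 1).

6

Weights: 1 ski: H, 2 re L, 3 ba: H, 4 me L, 5 to: H, 6 re: H, 7 me L.
Heavy syllables in the domain: 1, 3, 5, 6. The rightmost is syllable 6 (re:).
Primary stress: syllable 6 → ski:.re.ba:.me.to:.ˈre:.me.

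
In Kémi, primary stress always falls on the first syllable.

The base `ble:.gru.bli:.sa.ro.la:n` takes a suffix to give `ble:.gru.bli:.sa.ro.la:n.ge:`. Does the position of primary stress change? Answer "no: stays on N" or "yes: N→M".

Base `ble:.gru.bli:.sa.ro.la:n` (6 syllables):
  The word has 6 syllables; the first syllable is syllable 1 (ble:).
  → primary stress on syllable 1.
Suffixed `ble:.gru.bli:.sa.ro.la:n.ge:` (7 syllables):
  The word has 7 syllables; the first syllable is syllable 1 (ble:).
  → primary stress on syllable 1.

no: stays on 1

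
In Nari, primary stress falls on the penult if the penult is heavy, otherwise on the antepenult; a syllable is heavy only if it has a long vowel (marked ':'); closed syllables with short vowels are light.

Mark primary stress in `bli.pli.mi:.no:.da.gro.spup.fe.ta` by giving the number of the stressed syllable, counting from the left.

7

Weights: 7 spup L, 8 fe L, 9 ta L.
The penult (syllable 8, fe) is light, so stress falls on the antepenult (syllable 7, spup).
Primary stress: syllable 7 → bli.pli.mi:.no:.da.gro.ˈspup.fe.ta.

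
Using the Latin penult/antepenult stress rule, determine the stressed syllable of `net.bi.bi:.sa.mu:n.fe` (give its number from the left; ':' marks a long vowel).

Classical Latin: stress the penult if heavy (long vowel or closed), else the antepenult.
Weights: 4 sa L, 5 mu:n H, 6 fe L.
The penult (syllable 5, mu:n) is heavy, so it takes stress.
Stress on syllable 5: net.bi.bi:.sa.ˈmu:n.fe.

5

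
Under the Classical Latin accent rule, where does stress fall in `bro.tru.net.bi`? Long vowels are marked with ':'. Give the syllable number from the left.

3

Classical Latin: stress the penult if heavy (long vowel or closed), else the antepenult.
Weights: 2 tru L, 3 net H, 4 bi L.
The penult (syllable 3, net) is heavy, so it takes stress.
Stress on syllable 3: bro.tru.ˈnet.bi.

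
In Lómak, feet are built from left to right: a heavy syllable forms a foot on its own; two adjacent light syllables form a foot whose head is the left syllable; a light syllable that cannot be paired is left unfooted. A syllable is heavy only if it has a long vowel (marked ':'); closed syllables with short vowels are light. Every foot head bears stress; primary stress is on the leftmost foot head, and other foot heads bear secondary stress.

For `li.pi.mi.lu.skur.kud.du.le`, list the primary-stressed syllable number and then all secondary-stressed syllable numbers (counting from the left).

Weights: 1 li L, 2 pi L, 3 mi L, 4 lu L, 5 skur L, 6 kud L, 7 du L, 8 le L.
Parse left to right (heavy = foot alone; LL = one foot; stranded L unfooted): (ˈli.pi) (ˈmi.lu) (ˈskur.kud) (ˈdu.le).
Foot heads: 1, 3, 5, 7.
Primary stress on the leftmost head = syllable 1.
Secondary stress on 3, 5, 7: ˈli.pi.ˌmi.lu.ˌskur.kud.ˌdu.le.

primary 1, secondary 3, 5, 7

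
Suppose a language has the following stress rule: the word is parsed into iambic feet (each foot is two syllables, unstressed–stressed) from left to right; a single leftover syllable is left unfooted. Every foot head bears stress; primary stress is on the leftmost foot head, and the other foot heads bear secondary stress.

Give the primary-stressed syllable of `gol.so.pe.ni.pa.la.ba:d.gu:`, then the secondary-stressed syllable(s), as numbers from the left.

Parse left to right into iambic (σˈσ) feet: (gol.ˈso) (pe.ˈni) (pa.ˈla) (ba:d.ˈgu:).
Foot heads (stressed positions): 2, 4, 6, 8.
End Rule Leftmost: primary stress on the leftmost head = syllable 2.
Secondary stress on 4, 6, 8: gol.ˈso.pe.ˌni.pa.ˌla.ba:d.ˌgu:.

primary 2, secondary 4, 6, 8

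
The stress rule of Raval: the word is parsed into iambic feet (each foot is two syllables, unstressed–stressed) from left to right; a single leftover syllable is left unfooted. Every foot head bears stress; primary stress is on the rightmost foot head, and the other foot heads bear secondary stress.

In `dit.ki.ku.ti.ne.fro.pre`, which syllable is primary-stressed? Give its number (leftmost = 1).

6

Parse left to right into iambic (σˈσ) feet: (dit.ˈki) (ku.ˈti) (ne.ˈfro) pre. Syllable 7 is left unfooted.
Foot heads (stressed positions): 2, 4, 6.
End Rule Rightmost: primary stress on the rightmost head = syllable 6.
Primary stress: syllable 6 → dit.ki.ku.ti.ne.ˈfro.pre.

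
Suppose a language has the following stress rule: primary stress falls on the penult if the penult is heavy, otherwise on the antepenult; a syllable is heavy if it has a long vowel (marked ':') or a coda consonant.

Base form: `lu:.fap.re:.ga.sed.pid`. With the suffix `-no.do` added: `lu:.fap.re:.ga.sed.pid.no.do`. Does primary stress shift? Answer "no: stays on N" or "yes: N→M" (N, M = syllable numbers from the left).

Base `lu:.fap.re:.ga.sed.pid` (6 syllables):
  Weights: 4 ga L, 5 sed H, 6 pid H.
  The penult (syllable 5, sed) is heavy, so it takes stress.
  → primary stress on syllable 5.
Suffixed `lu:.fap.re:.ga.sed.pid.no.do` (8 syllables):
  Weights: 6 pid H, 7 no L, 8 do L.
  The penult (syllable 7, no) is light, so stress falls on the antepenult (syllable 6, pid).
  → primary stress on syllable 6.

yes: 5→6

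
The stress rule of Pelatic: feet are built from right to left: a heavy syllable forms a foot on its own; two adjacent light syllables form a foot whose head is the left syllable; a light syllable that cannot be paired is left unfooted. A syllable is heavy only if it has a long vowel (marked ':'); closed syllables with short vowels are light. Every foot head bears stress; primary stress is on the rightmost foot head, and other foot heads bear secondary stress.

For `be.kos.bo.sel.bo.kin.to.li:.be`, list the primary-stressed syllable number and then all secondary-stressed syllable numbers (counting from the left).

primary 8, secondary 2, 4, 6

Weights: 1 be L, 2 kos L, 3 bo L, 4 sel L, 5 bo L, 6 kin L, 7 to L, 8 li: H, 9 be L.
Parse right to left (heavy = foot alone; LL = one foot; stranded L unfooted): be (ˈkos.bo) (ˈsel.bo) (ˈkin.to) (ˈli:) be.
Foot heads: 2, 4, 6, 8.
Primary stress on the rightmost head = syllable 8.
Secondary stress on 2, 4, 6: be.ˌkos.bo.ˌsel.bo.ˌkin.to.ˈli:.be.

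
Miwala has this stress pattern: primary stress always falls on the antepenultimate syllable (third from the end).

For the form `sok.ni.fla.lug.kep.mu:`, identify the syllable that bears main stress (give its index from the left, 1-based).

4

The word has 6 syllables; the antepenultimate syllable (third from the end) is syllable 4 (lug).
Primary stress: syllable 4 → sok.ni.fla.ˈlug.kep.mu:.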